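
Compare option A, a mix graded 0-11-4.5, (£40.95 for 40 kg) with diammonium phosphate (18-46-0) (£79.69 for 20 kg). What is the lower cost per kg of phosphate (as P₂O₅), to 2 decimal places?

£8.66 per kg P₂O₅ (diammonium phosphate)

option A: P₂O₅ per bag = 40 × 11% = 4.4 kg; cost = 40.95 / 4.4 = £9.3068/kg P₂O₅.
diammonium phosphate: P₂O₅ per bag = 20 × 46% = 9.2 kg; cost = 79.69 / 9.2 = £8.6620/kg P₂O₅.
diammonium phosphate is cheaper.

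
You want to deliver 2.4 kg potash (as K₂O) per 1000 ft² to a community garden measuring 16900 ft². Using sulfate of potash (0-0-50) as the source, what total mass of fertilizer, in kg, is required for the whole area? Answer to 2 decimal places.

81.12 kg

Product per 1000 ft² = 2.4 / 50% = 4.8 kg.
Total product = 4.8 × 16900 / 1000 = 81.12 kg.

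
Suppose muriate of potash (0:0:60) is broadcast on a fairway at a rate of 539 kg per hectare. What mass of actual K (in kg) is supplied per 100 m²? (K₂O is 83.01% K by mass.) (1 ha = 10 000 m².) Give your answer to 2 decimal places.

K₂O per hectare = 539 × 60% = 323.4 kg.
Elemental K = 323.4 × 0.8301 = 268.454 kg per hectare.
Convert to per 100 m²: 268.454 × 0.01 = 2.68454 kg.

2.68 kg K per hundred sq m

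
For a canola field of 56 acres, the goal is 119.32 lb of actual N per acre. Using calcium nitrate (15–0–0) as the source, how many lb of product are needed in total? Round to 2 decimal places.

Product per acre = 119.32 / 15% = 795.467 lb.
Total product = 795.467 × 56 = 44546.133 lb.

44546.13 lb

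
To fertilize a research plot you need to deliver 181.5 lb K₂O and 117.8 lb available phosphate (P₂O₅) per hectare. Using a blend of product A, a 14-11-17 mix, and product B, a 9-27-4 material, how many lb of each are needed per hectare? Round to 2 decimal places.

With a, b = lb per hectare of product A and product B:
K₂O: 0.17·a + 0.04·b = 181.5
P₂O₅: 0.11·a + 0.27·b = 117.8
Solving simultaneously: a = 1067.301, b = 1.46988.

1067.30 lb product A, 1.47 lb product B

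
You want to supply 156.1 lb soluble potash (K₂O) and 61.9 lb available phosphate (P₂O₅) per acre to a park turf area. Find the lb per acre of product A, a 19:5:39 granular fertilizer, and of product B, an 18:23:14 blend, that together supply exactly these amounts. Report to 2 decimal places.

With a, b = lb per acre of product A and product B:
K₂O: 0.39·a + 0.14·b = 156.1
P₂O₅: 0.05·a + 0.23·b = 61.9
Solving simultaneously: a = 329.347, b = 197.533.

329.35 lb product A, 197.53 lb product B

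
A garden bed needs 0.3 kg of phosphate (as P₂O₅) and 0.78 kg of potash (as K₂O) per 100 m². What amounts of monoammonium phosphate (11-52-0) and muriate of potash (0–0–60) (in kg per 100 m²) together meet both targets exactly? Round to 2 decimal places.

0.58 kg monoammonium phosphate, 1.30 kg muriate of potash

Let a = kg of monoammonium phosphate, b = kg of muriate of potash (per 100 m²).
P₂O₅: 0.52·a + 0·b = 0.3
K₂O: 0·a + 0.6·b = 0.78
Solving simultaneously: a = 0.576923, b = 1.3.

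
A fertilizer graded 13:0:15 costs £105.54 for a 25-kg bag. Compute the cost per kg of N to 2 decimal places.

N in bag = 25 × 13% = 3.25 kg.
Cost per kg N = £105.54 / 3.25 = £32.4738.

£32.47 per kg N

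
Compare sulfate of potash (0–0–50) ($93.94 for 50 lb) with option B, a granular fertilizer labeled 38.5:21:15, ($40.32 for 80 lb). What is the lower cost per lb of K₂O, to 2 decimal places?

sulfate of potash: K₂O per bag = 50 × 50% = 25 lb; cost = 93.94 / 25 = $3.7576/lb K₂O.
option B: K₂O per bag = 80 × 15% = 12 lb; cost = 40.32 / 12 = $3.3600/lb K₂O.
option B is cheaper.

$3.36 per lb K₂O (option B)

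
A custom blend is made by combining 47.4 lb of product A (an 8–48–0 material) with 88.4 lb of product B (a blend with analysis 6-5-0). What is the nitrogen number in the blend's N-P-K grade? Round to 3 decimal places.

6.698% N

Total mass = 47.4 + 88.4 = 135.8 lb.
N mass = 8%×47.4 + 6%×88.4 = 9.096 lb.
% N = 9.096 / 135.8 = 6.69809%.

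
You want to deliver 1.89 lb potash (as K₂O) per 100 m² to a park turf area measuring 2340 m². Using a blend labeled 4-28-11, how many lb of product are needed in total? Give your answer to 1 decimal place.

Product per 100 m² = 1.89 / 11% = 17.1818 lb.
Total product = 17.1818 × 2340 / 100 = 402.055 lb.

402.1 lb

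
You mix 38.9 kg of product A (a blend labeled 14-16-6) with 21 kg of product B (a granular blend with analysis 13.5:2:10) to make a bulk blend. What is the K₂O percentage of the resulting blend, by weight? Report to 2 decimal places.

Total mass = 38.9 + 21 = 59.9 kg.
K₂O mass = 6%×38.9 + 10%×21 = 4.434 kg.
% K₂O = 4.434 / 59.9 = 7.40234%.

7.40% K₂O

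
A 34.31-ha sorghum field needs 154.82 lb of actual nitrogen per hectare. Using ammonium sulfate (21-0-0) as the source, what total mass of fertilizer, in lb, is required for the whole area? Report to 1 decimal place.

25294.6 lb

Product per hectare = 154.82 / 21% = 737.238 lb.
Total product = 737.238 × 34.31 = 25294.64 lb.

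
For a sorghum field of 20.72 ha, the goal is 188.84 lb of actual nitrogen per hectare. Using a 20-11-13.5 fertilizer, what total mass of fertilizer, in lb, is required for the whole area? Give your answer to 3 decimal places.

19563.824 lb

Product per hectare = 188.84 / 20% = 944.2 lb.
Total product = 944.2 × 20.72 = 19563.824 lb.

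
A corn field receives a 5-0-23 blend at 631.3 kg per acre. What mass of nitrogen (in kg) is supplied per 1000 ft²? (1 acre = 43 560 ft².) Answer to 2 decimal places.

nitrogen per acre = 631.3 × 5% = 31.565 kg.
Convert to per 1000 ft²: 31.565 × 0.0229568 = 0.724633 kg.

0.72 kg N per thousand sq ft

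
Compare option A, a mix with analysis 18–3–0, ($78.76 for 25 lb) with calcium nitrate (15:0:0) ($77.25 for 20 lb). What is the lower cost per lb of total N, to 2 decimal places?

option A: N per bag = 25 × 18% = 4.5 lb; cost = 78.76 / 4.5 = $17.5022/lb N.
calcium nitrate: N per bag = 20 × 15% = 3 lb; cost = 77.25 / 3 = $25.7500/lb N.
option A is cheaper.

$17.50 per lb N (option A)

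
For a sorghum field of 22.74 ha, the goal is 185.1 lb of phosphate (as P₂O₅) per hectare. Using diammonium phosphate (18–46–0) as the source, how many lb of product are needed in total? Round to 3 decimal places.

Product per hectare = 185.1 / 46% = 402.391 lb.
Total product = 402.391 × 22.74 = 9150.3783 lb.

9150.378 lb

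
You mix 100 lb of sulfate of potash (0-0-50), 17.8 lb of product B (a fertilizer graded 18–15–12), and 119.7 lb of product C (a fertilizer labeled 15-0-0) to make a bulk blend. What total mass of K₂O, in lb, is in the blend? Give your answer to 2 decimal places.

K₂O mass = 50%×100 + 12%×17.8 + 0%×119.7 = 52.136 lb.

52.14 lb K₂O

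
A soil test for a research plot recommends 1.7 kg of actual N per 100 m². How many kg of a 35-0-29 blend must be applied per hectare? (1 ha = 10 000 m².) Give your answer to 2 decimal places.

Product per 100 m² = 1.7 / 35% = 4.85714 kg.
Convert to per hectare: 4.85714 × 100 = 485.714 kg.

485.71 kg of product per hectare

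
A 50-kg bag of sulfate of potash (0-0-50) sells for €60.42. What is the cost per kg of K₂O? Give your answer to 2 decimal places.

K₂O in bag = 50 × 50% = 25 kg.
Cost per kg K₂O = €60.42 / 25 = €2.4168.

€2.42 per kg K₂O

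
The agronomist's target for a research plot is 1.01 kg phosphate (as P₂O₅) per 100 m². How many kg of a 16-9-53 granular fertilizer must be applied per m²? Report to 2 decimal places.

Product per 100 m² = 1.01 / 9% = 11.2222 kg.
Convert to per m²: 11.2222 × 0.01 = 0.112222 kg.

0.11 kg of product per sq m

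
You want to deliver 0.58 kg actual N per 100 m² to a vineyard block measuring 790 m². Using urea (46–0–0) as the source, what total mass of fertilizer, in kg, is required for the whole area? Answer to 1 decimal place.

Product per 100 m² = 0.58 / 46% = 1.26087 kg.
Total product = 1.26087 × 790 / 100 = 9.96087 kg.

10.0 kg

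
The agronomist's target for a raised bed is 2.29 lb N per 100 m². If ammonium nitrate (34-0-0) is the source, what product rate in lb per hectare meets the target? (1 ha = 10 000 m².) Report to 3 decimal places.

673.529 lb of product per hectare

Product per 100 m² = 2.29 / 34% = 6.73529 lb.
Convert to per hectare: 6.73529 × 100 = 673.5294 lb.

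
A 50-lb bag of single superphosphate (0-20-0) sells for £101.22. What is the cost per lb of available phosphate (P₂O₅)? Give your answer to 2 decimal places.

£10.12 per lb P₂O₅

P₂O₅ in bag = 50 × 20% = 10 lb.
Cost per lb P₂O₅ = £101.22 / 10 = £10.1220.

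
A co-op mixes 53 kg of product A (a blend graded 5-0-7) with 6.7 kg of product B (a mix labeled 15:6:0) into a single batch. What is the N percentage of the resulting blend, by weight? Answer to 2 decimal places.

Total mass = 53 + 6.7 = 59.7 kg.
N mass = 5%×53 + 15%×6.7 = 3.655 kg.
% N = 3.655 / 59.7 = 6.12228%.

6.12% N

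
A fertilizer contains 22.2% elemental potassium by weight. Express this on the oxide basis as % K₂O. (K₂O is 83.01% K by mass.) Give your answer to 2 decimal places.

%K₂O = 22.2 / 0.8301 = 26.7438%.

26.74% K₂O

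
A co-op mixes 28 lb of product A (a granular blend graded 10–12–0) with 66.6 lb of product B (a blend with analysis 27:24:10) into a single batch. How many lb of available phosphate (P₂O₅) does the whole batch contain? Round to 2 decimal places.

19.34 lb P₂O₅

P₂O₅ mass = 12%×28 + 24%×66.6 = 19.344 lb.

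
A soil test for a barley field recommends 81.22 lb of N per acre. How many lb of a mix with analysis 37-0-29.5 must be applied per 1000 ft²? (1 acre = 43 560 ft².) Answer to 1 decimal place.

Product per acre = 81.22 / 37% = 219.514 lb.
Convert to per 1000 ft²: 219.514 × 0.0229568 = 5.03934 lb.

5.0 lb of product per thousand sq ft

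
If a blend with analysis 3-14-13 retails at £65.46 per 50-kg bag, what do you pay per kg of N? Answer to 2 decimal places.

N in bag = 50 × 3% = 1.5 kg.
Cost per kg N = £65.46 / 1.5 = £43.6400.

£43.64 per kg N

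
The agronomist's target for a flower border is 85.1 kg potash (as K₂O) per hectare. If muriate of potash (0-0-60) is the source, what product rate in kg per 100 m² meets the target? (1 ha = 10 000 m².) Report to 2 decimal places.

1.42 kg of product per hundred sq m

Product per hectare = 85.1 / 60% = 141.833 kg.
Convert to per 100 m²: 141.833 × 0.01 = 1.41833 kg.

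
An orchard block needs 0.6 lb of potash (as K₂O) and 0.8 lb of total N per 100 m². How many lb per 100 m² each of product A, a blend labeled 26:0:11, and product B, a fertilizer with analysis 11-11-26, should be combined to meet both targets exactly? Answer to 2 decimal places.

2.56 lb product A, 1.23 lb product B

Per-100 m² balance (a = product A, b = product B):
K₂O: 0.11·a + 0.26·b = 0.6
N: 0.26·a + 0.11·b = 0.8
Solving simultaneously: a = 2.55856, b = 1.22523.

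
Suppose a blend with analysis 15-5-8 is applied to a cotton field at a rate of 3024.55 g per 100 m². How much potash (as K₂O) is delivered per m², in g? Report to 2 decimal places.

K₂O per 100 m² = 3024.55 × 8% = 241.964 g.
Convert to per m²: 241.964 × 0.01 = 2.41964 g.

2.42 g K₂O per sq m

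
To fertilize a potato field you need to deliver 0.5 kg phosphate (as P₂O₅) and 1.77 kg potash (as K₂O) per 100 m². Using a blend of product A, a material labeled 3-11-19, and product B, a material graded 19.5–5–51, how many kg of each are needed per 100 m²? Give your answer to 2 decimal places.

With a, b = kg per 100 m² of product A and product B:
P₂O₅: 0.11·a + 0.05·b = 0.5
K₂O: 0.19·a + 0.51·b = 1.77
Solving simultaneously: a = 3.57296, b = 2.13948.

3.57 kg product A, 2.14 kg product B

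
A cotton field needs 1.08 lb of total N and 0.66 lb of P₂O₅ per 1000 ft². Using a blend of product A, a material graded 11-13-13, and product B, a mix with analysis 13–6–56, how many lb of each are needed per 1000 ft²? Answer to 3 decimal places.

Per-1000 ft² balance (a = product A, b = product B):
N: 0.11·a + 0.13·b = 1.08
P₂O₅: 0.13·a + 0.06·b = 0.66
Eliminate b: (row1) − 0.13/0.06·(row2) → -0.171667·a = -0.35, so a = 2.03883.
Then b = (0.66 − 0.13·2.03883) / 0.06 = 6.58252.

2.039 lb product A, 6.583 lb product B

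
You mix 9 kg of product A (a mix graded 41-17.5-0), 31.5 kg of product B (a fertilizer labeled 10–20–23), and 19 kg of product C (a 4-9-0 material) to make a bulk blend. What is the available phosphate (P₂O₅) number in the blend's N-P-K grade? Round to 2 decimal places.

Total mass = 9 + 31.5 + 19 = 59.5 kg.
P₂O₅ mass = 17.5%×9 + 20%×31.5 + 9%×19 = 9.585 kg.
% P₂O₅ = 9.585 / 59.5 = 16.1092%.

16.11% P₂O₅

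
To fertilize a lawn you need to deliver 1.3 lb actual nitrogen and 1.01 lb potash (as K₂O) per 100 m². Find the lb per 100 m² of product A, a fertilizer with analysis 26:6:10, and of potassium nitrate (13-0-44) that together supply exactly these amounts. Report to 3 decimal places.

Let a = lb of product A, b = lb of potassium nitrate (per 100 m²).
N: 0.26·a + 0.13·b = 1.3
K₂O: 0.1·a + 0.44·b = 1.01
From row1: a = (1.3 − 0.13·b) / 0.26.
Into row2: 0.1·(1.3 − 0.13·b)/0.26 + 0.44·b = 1.01 → b = 1.30769, a = 4.34615.

4.346 lb product A, 1.308 lb potassium nitrate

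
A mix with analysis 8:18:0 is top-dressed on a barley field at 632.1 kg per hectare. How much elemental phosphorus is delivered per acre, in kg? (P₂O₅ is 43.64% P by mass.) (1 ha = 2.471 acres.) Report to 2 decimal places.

P₂O₅ per hectare = 632.1 × 18% = 113.778 kg.
Elemental P = 113.778 × 0.4364 = 49.6527 kg per hectare.
Convert to per acre: 49.6527 × 0.404694 = 20.0942 kg.

20.09 kg P per acre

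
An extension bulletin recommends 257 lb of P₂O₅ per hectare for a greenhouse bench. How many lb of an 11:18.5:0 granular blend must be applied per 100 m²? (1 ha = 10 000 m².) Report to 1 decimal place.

Product per hectare = 257 / 18.5% = 1389.19 lb.
Convert to per 100 m²: 1389.19 × 0.01 = 13.8919 lb.

13.9 lb of product per hundred sq m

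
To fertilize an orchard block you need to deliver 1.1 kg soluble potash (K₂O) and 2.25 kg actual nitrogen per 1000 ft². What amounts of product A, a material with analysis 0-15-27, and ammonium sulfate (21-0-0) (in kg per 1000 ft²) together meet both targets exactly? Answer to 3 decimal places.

4.074 kg product A, 10.714 kg ammonium sulfate

Let a = kg of product A, b = kg of ammonium sulfate (per 1000 ft²).
K₂O: 0.27·a + 0·b = 1.1
N: 0·a + 0.21·b = 2.25
Solving simultaneously: a = 4.07407, b = 10.7143.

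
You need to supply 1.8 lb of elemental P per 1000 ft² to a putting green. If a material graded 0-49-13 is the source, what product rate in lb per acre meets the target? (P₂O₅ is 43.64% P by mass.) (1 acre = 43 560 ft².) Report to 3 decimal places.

As P₂O₅: 1.8 / 0.4364 = 4.12466 lb per 1000 ft².
Product per 1000 ft² = 4.12466 / 49% = 8.41767 lb.
Convert to per acre: 8.41767 × 43.56 = 366.6735 lb.

366.674 lb of product per acre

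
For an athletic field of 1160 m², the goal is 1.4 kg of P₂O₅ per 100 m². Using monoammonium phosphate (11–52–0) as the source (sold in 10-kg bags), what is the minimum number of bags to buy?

4 bags

Product per 100 m² = 1.4 / 52% = 2.69231 kg.
Total product = 2.69231 × 1160 / 100 = 31.2308 kg.
Bags = ⌈31.2308 / 10⌉ = 4.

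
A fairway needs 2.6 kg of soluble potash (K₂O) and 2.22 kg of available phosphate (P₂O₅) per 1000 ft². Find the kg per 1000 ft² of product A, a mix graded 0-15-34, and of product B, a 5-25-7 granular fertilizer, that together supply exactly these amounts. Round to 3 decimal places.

Per-1000 ft² balance (a = product A, b = product B):
K₂O: 0.34·a + 0.07·b = 2.6
P₂O₅: 0.15·a + 0.25·b = 2.22
Eliminate a: (row1) − 0.34/0.15·(row2) → -0.496667·b = -2.432, so b = 4.89664.
Back-substitute: a = (2.6 − 0.07·4.89664) / 0.34 = 6.63893.

6.639 kg product A, 4.897 kg product B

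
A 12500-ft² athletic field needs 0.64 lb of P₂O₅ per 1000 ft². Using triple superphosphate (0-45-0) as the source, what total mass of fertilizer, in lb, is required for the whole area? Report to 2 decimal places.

Product per 1000 ft² = 0.64 / 45% = 1.42222 lb.
Total product = 1.42222 × 12500 / 1000 = 17.7778 lb.

17.78 lb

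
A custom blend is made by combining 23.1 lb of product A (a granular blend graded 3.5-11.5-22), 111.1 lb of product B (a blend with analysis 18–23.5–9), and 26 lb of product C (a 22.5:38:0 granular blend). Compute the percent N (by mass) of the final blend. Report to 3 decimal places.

Total mass = 23.1 + 111.1 + 26 = 160.2 lb.
N mass = 3.5%×23.1 + 18%×111.1 + 22.5%×26 = 26.6565 lb.
% N = 26.6565 / 160.2 = 16.6395%.

16.640% N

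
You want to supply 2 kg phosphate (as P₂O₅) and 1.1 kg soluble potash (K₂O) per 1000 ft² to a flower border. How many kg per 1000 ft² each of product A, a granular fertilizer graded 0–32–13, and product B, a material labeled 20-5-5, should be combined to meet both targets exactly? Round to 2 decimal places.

With a, b = kg per 1000 ft² of product A and product B:
P₂O₅: 0.32·a + 0.05·b = 2
K₂O: 0.13·a + 0.05·b = 1.1
From row1: a = (2 − 0.05·b) / 0.32.
Into row2: 0.13·(2 − 0.05·b)/0.32 + 0.05·b = 1.1 → b = 9.68421, a = 4.73684.

4.74 kg product A, 9.68 kg product B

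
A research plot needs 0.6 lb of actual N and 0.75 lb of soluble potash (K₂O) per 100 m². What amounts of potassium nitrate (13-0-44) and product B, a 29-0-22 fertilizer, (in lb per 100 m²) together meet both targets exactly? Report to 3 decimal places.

0.864 lb potassium nitrate, 1.682 lb product B

With a, b = lb per 100 m² of potassium nitrate and product B:
N: 0.13·a + 0.29·b = 0.6
K₂O: 0.44·a + 0.22·b = 0.75
Solving simultaneously: a = 0.863636, b = 1.68182.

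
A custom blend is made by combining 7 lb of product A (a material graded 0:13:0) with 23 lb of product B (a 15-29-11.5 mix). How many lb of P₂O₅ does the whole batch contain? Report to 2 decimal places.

7.58 lb P₂O₅

P₂O₅ mass = 13%×7 + 29%×23 = 7.58 lb.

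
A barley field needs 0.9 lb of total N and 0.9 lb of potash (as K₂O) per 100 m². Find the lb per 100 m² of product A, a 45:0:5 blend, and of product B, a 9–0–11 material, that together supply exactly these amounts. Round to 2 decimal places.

Let a = lb of product A, b = lb of product B (per 100 m²).
N: 0.45·a + 0.09·b = 0.9
K₂O: 0.05·a + 0.11·b = 0.9
From row1: a = (0.9 − 0.09·b) / 0.45.
Into row2: 0.05·(0.9 − 0.09·b)/0.45 + 0.11·b = 0.9 → b = 8, a = 0.4.

0.40 lb product A, 8.00 lb product B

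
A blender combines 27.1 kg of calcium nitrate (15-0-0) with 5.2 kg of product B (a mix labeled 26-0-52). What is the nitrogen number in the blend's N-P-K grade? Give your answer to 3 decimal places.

Total mass = 27.1 + 5.2 = 32.3 kg.
N mass = 15%×27.1 + 26%×5.2 = 5.417 kg.
% N = 5.417 / 32.3 = 16.7709%.

16.771% N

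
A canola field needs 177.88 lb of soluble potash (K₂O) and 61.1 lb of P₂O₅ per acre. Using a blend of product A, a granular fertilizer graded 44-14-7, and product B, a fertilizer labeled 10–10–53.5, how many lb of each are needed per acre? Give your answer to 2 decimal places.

219.45 lb product A, 303.77 lb product B

Let a = lb of product A, b = lb of product B (per acre).
K₂O: 0.07·a + 0.535·b = 177.88
P₂O₅: 0.14·a + 0.1·b = 61.1
From row1: a = (177.88 − 0.535·b) / 0.07.
Into row2: 0.14·(177.88 − 0.535·b)/0.07 + 0.1·b = 61.1 → b = 303.773, a = 219.448.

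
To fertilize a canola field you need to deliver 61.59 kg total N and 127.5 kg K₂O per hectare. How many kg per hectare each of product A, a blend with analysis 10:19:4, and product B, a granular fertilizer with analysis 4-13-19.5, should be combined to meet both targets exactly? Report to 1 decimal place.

Per-hectare balance (a = product A, b = product B):
N: 0.1·a + 0.04·b = 61.59
K₂O: 0.04·a + 0.195·b = 127.5
Eliminate a: (row1) − 0.1/0.04·(row2) → -0.4475·b = -257.16, so b = 574.659.
Back-substitute: a = (61.59 − 0.04·574.659) / 0.1 = 386.036.

386.0 kg product A, 574.7 kg product B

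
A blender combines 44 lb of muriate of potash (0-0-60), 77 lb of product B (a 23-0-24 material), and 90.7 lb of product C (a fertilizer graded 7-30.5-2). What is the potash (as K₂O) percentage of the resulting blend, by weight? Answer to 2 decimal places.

22.06% K₂O

Total mass = 44 + 77 + 90.7 = 211.7 lb.
K₂O mass = 60%×44 + 24%×77 + 2%×90.7 = 46.694 lb.
% K₂O = 46.694 / 211.7 = 22.0567%.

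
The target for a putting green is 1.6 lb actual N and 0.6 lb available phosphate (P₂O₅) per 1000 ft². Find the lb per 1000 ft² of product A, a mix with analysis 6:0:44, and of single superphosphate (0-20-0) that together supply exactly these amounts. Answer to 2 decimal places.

26.67 lb product A, 3.00 lb single superphosphate

Let a = lb of product A, b = lb of single superphosphate (per 1000 ft²).
N: 0.06·a + 0·b = 1.6
P₂O₅: 0·a + 0.2·b = 0.6
Solving simultaneously: a = 26.6667, b = 3.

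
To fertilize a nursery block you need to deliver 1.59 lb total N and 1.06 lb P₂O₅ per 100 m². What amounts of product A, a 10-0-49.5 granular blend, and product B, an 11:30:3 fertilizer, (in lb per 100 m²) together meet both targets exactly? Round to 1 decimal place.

Let a = lb of product A, b = lb of product B (per 100 m²).
N: 0.1·a + 0.11·b = 1.59
P₂O₅: 0·a + 0.3·b = 1.06
Solving simultaneously: a = 12.0133, b = 3.53333.

12.0 lb product A, 3.5 lb product B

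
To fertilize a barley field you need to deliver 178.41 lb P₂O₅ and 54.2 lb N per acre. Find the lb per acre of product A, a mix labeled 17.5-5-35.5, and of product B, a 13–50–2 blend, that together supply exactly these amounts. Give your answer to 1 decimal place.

48.2 lb product A, 352.0 lb product B

With a, b = lb per acre of product A and product B:
P₂O₅: 0.05·a + 0.5·b = 178.41
N: 0.175·a + 0.13·b = 54.2
Eliminate a: (row1) − 0.05/0.175·(row2) → 0.462857·b = 162.924, so b = 351.997.
Back-substitute: a = (178.41 − 0.5·351.997) / 0.05 = 48.2309.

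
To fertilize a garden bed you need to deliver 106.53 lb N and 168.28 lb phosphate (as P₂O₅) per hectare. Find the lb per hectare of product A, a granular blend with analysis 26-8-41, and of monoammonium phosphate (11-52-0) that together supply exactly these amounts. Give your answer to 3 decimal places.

291.810 lb product A, 278.722 lb monoammonium phosphate

Let a = lb of product A, b = lb of monoammonium phosphate (per hectare).
N: 0.26·a + 0.11·b = 106.53
P₂O₅: 0.08·a + 0.52·b = 168.28
Solving simultaneously: a = 291.8101, b = 278.7215.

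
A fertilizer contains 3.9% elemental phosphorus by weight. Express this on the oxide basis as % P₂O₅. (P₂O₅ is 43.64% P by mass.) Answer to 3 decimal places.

%P₂O₅ = 3.9 / 0.4364 = 8.93676%.

8.937% P₂O₅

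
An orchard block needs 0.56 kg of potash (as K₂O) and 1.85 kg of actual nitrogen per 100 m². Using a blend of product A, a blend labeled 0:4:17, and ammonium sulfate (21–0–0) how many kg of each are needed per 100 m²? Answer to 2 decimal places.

3.29 kg product A, 8.81 kg ammonium sulfate

Let a = kg of product A, b = kg of ammonium sulfate (per 100 m²).
K₂O: 0.17·a + 0·b = 0.56
N: 0·a + 0.21·b = 1.85
Solving simultaneously: a = 3.29412, b = 8.80952.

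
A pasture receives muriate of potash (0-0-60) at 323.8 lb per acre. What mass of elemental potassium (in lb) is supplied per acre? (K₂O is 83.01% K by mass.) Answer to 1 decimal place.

K₂O per acre = 323.8 × 60% = 194.28 lb.
Elemental K = 194.28 × 0.8301 = 161.272 lb per acre.

161.3 lb K per acre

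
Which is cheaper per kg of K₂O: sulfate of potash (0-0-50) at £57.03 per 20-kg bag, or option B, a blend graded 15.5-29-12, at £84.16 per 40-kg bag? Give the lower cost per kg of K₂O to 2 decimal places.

£5.70 per kg K₂O (sulfate of potash)

sulfate of potash: K₂O per bag = 20 × 50% = 10 kg; cost = 57.03 / 10 = £5.7030/kg K₂O.
option B: K₂O per bag = 40 × 12% = 4.8 kg; cost = 84.16 / 4.8 = £17.5333/kg K₂O.
sulfate of potash is cheaper.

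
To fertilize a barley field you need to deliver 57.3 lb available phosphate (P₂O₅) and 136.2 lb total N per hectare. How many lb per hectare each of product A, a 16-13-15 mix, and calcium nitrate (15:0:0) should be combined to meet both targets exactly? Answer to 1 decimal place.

With a, b = lb per hectare of product A and calcium nitrate:
P₂O₅: 0.13·a + 0·b = 57.3
N: 0.16·a + 0.15·b = 136.2
Eliminate b: (row1) − 0/0.15·(row2) → 0.13·a = 57.3, so a = 440.769.
Then b = (136.2 − 0.16·440.769) / 0.15 = 437.846.

440.8 lb product A, 437.8 lb calcium nitrate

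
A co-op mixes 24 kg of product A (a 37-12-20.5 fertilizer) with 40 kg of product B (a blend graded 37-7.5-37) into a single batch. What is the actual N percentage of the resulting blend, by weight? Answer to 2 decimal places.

Total mass = 24 + 40 = 64 kg.
N mass = 37%×24 + 37%×40 = 23.68 kg.
% N = 23.68 / 64 = 37%.

37.00% N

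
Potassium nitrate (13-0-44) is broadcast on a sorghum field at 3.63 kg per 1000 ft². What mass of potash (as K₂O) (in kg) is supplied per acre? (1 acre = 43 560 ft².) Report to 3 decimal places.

K₂O per 1000 ft² = 3.63 × 44% = 1.5972 kg.
Convert to per acre: 1.5972 × 43.56 = 69.57403 kg.

69.574 kg K₂O per acre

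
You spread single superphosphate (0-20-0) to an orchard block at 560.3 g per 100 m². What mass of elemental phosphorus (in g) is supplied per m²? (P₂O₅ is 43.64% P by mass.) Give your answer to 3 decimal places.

0.489 g P per sq m

P₂O₅ per 100 m² = 560.3 × 20% = 112.06 g.
Elemental P = 112.06 × 0.4364 = 48.903 g per 100 m².
Convert to per m²: 48.903 × 0.01 = 0.48903 g.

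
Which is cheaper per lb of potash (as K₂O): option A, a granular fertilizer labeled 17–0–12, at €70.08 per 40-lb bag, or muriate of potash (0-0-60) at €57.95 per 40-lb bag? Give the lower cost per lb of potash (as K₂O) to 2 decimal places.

€2.41 per lb K₂O (muriate of potash)

option A: K₂O per bag = 40 × 12% = 4.8 lb; cost = 70.08 / 4.8 = €14.6000/lb K₂O.
muriate of potash: K₂O per bag = 40 × 60% = 24 lb; cost = 57.95 / 24 = €2.4146/lb K₂O.
muriate of potash is cheaper.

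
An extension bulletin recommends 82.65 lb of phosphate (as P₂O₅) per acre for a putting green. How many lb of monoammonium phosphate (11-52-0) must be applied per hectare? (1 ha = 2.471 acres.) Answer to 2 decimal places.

Product per acre = 82.65 / 52% = 158.942 lb.
Convert to per hectare: 158.942 × 2.471 = 392.746 lb.

392.75 lb of product per hectare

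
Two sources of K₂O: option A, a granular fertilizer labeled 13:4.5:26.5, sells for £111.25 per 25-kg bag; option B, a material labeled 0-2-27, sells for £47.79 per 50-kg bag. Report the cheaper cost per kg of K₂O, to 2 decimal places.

£3.54 per kg K₂O (option B)

option A: K₂O per bag = 25 × 26.5% = 6.625 kg; cost = 111.25 / 6.625 = £16.7925/kg K₂O.
option B: K₂O per bag = 50 × 27% = 13.5 kg; cost = 47.79 / 13.5 = £3.5400/kg K₂O.
option B is cheaper.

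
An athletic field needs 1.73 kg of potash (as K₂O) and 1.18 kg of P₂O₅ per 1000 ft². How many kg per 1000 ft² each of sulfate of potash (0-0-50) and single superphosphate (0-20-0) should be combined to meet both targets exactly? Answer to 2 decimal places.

3.46 kg sulfate of potash, 5.90 kg single superphosphate

With a, b = kg per 1000 ft² of sulfate of potash and single superphosphate:
K₂O: 0.5·a + 0·b = 1.73
P₂O₅: 0·a + 0.2·b = 1.18
Solving simultaneously: a = 3.46, b = 5.9.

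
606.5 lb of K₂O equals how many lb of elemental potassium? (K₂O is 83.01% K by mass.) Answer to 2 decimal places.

K = 606.5 × 0.8301 = 503.456 lb.

503.46 lb K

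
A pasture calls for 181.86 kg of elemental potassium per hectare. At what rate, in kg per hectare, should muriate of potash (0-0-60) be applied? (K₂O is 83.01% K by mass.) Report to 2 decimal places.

365.14 kg of product per hectare

As K₂O: 181.86 / 0.8301 = 219.082 kg per hectare.
Product per hectare = 219.082 / 60% = 365.137 kg.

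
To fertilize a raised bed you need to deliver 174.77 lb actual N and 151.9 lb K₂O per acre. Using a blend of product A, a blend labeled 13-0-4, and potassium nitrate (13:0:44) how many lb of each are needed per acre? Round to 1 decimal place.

1099.1 lb product A, 245.3 lb potassium nitrate

Per-acre balance (a = product A, b = potassium nitrate):
N: 0.13·a + 0.13·b = 174.77
K₂O: 0.04·a + 0.44·b = 151.9
Eliminate a: (row1) − 0.13/0.04·(row2) → -1.3·b = -318.905, so b = 245.312.
Back-substitute: a = (174.77 − 0.13·245.312) / 0.13 = 1099.07.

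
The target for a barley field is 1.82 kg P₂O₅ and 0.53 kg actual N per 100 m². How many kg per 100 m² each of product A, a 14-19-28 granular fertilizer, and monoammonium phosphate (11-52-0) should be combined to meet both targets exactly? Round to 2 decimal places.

1.45 kg product A, 2.97 kg monoammonium phosphate

Per-100 m² balance (a = product A, b = monoammonium phosphate):
P₂O₅: 0.19·a + 0.52·b = 1.82
N: 0.14·a + 0.11·b = 0.53
Eliminate b: (row1) − 0.52/0.11·(row2) → -0.471818·a = -0.685455, so a = 1.45279.
Then b = (0.53 − 0.14·1.45279) / 0.11 = 2.96917.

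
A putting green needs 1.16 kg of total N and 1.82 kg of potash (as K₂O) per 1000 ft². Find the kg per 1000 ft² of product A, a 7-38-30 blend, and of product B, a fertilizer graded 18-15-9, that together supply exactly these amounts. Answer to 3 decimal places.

Let a = kg of product A, b = kg of product B (per 1000 ft²).
N: 0.07·a + 0.18·b = 1.16
K₂O: 0.3·a + 0.09·b = 1.82
Solving simultaneously: a = 4.67925, b = 4.62474.

4.679 kg product A, 4.625 kg product B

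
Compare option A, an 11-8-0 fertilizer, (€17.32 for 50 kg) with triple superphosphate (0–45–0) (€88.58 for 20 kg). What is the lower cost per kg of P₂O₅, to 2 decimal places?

€4.33 per kg P₂O₅ (option A)

option A: P₂O₅ per bag = 50 × 8% = 4 kg; cost = 17.32 / 4 = €4.3300/kg P₂O₅.
triple superphosphate: P₂O₅ per bag = 20 × 45% = 9 kg; cost = 88.58 / 9 = €9.8422/kg P₂O₅.
option A is cheaper.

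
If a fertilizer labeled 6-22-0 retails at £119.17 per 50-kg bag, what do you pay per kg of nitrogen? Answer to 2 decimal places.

£39.72 per kg N

N in bag = 50 × 6% = 3 kg.
Cost per kg N = £119.17 / 3 = £39.7233.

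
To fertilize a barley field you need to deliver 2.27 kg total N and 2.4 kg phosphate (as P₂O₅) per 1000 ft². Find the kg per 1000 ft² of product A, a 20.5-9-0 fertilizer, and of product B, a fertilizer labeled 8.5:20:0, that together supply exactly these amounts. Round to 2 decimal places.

Per-1000 ft² balance (a = product A, b = product B):
N: 0.205·a + 0.085·b = 2.27
P₂O₅: 0.09·a + 0.2·b = 2.4
Eliminate a: (row1) − 0.205/0.09·(row2) → -0.370556·b = -3.19667, so b = 8.62669.
Back-substitute: a = (2.27 − 0.085·8.62669) / 0.205 = 7.49625.

7.50 kg product A, 8.63 kg product B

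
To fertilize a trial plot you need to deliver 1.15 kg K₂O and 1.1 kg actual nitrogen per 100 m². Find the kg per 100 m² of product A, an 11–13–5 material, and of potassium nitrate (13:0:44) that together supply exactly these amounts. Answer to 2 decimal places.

With a, b = kg per 100 m² of product A and potassium nitrate:
K₂O: 0.05·a + 0.44·b = 1.15
N: 0.11·a + 0.13·b = 1.1
Eliminate b: (row1) − 0.44/0.13·(row2) → -0.322308·a = -2.57308, so a = 7.98329.
Then b = (1.1 − 0.11·7.98329) / 0.13 = 1.70644.

7.98 kg product A, 1.71 kg potassium nitrate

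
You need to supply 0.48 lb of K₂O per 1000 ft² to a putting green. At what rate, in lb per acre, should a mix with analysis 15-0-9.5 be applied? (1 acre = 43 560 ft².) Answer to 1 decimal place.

Product per 1000 ft² = 0.48 / 9.5% = 5.05263 lb.
Convert to per acre: 5.05263 × 43.56 = 220.093 lb.

220.1 lb of product per acre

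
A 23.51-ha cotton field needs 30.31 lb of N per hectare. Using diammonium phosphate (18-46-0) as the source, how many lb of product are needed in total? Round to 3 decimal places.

Product per hectare = 30.31 / 18% = 168.389 lb.
Total product = 168.389 × 23.51 = 3958.8228 lb.

3958.823 lb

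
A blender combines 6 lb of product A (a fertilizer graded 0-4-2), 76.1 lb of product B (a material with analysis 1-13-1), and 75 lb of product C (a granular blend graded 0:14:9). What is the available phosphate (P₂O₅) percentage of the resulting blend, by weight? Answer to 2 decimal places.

13.13% P₂O₅

Total mass = 6 + 76.1 + 75 = 157.1 lb.
P₂O₅ mass = 4%×6 + 13%×76.1 + 14%×75 = 20.633 lb.
% P₂O₅ = 20.633 / 157.1 = 13.1337%.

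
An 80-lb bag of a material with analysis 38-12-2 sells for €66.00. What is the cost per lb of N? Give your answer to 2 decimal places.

N in bag = 80 × 38% = 30.4 lb.
Cost per lb N = €66.00 / 30.4 = €2.1711.

€2.17 per lb N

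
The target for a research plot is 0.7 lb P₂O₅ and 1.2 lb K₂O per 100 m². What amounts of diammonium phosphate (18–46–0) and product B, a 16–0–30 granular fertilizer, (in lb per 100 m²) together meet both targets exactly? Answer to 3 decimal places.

With a, b = lb per 100 m² of diammonium phosphate and product B:
P₂O₅: 0.46·a + 0·b = 0.7
K₂O: 0·a + 0.3·b = 1.2
Solving simultaneously: a = 1.52174, b = 4.

1.522 lb diammonium phosphate, 4.000 lb product B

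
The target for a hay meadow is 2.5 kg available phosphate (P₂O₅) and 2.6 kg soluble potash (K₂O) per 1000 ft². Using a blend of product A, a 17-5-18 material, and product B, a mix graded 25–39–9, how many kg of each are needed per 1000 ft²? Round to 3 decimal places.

Let a = kg of product A, b = kg of product B (per 1000 ft²).
P₂O₅: 0.05·a + 0.39·b = 2.5
K₂O: 0.18·a + 0.09·b = 2.6
Solving simultaneously: a = 12.0091, b = 4.87062.

12.009 kg product A, 4.871 kg product B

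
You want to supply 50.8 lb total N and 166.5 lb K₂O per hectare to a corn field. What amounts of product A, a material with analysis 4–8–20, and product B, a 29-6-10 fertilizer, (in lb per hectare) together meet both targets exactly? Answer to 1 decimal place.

800.1 lb product A, 64.8 lb product B

Let a = lb of product A, b = lb of product B (per hectare).
N: 0.04·a + 0.29·b = 50.8
K₂O: 0.2·a + 0.1·b = 166.5
Solving simultaneously: a = 800.093, b = 64.8148.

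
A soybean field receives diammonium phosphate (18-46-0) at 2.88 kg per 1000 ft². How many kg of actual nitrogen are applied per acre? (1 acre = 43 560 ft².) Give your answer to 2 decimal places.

22.58 kg N per acre

nitrogen per 1000 ft² = 2.88 × 18% = 0.5184 kg.
Convert to per acre: 0.5184 × 43.56 = 22.5815 kg.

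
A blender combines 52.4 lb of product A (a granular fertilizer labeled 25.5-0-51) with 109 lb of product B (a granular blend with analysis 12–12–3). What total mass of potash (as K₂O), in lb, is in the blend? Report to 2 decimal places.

29.99 lb K₂O

K₂O mass = 51%×52.4 + 3%×109 = 29.994 lb.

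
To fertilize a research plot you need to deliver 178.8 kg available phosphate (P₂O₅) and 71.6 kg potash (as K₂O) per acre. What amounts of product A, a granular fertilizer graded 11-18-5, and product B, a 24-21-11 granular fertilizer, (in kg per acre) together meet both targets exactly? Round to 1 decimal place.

498.1 kg product A, 424.5 kg product B

Per-acre balance (a = product A, b = product B):
P₂O₅: 0.18·a + 0.21·b = 178.8
K₂O: 0.05·a + 0.11·b = 71.6
Eliminate a: (row1) − 0.18/0.05·(row2) → -0.186·b = -78.96, so b = 424.516.
Back-substitute: a = (178.8 − 0.21·424.516) / 0.18 = 498.065.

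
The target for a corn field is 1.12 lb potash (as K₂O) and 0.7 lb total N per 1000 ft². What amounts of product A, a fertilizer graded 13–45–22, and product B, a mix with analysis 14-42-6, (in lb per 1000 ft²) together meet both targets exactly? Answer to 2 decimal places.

Let a = lb of product A, b = lb of product B (per 1000 ft²).
K₂O: 0.22·a + 0.06·b = 1.12
N: 0.13·a + 0.14·b = 0.7
Solving simultaneously: a = 4.9913, b = 0.365217.

4.99 lb product A, 0.37 lb product B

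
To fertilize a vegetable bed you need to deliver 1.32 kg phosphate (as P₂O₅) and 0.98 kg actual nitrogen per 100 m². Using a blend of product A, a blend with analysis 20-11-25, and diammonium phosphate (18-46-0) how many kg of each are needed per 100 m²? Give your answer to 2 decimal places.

With a, b = kg per 100 m² of product A and diammonium phosphate:
P₂O₅: 0.11·a + 0.46·b = 1.32
N: 0.2·a + 0.18·b = 0.98
Eliminate a: (row1) − 0.11/0.2·(row2) → 0.361·b = 0.781, so b = 2.16343.
Back-substitute: a = (1.32 − 0.46·2.16343) / 0.11 = 2.95291.

2.95 kg product A, 2.16 kg diammonium phosphate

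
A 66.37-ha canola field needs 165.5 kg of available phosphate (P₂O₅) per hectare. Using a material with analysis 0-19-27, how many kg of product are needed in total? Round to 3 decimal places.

57811.763 kg

Product per hectare = 165.5 / 19% = 871.053 kg.
Total product = 871.053 × 66.37 = 57811.7632 kg.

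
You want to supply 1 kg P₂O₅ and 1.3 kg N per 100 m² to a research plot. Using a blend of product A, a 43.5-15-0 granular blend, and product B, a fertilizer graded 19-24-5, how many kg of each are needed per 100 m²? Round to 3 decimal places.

Per-100 m² balance (a = product A, b = product B):
P₂O₅: 0.15·a + 0.24·b = 1
N: 0.435·a + 0.19·b = 1.3
From row1: a = (1 − 0.24·b) / 0.15.
Into row2: 0.435·(1 − 0.24·b)/0.15 + 0.19·b = 1.3 → b = 3.16206, a = 1.60738.

1.607 kg product A, 3.162 kg product B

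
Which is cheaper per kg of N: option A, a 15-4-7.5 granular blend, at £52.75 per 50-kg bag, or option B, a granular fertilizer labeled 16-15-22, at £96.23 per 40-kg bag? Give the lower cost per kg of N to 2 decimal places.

£7.03 per kg N (option A)

option A: N per bag = 50 × 15% = 7.5 kg; cost = 52.75 / 7.5 = £7.0333/kg N.
option B: N per bag = 40 × 16% = 6.4 kg; cost = 96.23 / 6.4 = £15.0359/kg N.
option A is cheaper.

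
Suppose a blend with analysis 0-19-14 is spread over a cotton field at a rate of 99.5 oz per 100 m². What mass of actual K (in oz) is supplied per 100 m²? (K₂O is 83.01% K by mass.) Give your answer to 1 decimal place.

K₂O per 100 m² = 99.5 × 14% = 13.93 oz.
Elemental K = 13.93 × 0.8301 = 11.5633 oz per 100 m².

11.6 oz K per hundred sq m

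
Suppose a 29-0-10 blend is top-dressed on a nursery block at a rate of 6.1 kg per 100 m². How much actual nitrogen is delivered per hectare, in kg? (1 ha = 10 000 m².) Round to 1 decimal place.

nitrogen per 100 m² = 6.1 × 29% = 1.769 kg.
Convert to per hectare: 1.769 × 100 = 176.9 kg.

176.9 kg N per hectare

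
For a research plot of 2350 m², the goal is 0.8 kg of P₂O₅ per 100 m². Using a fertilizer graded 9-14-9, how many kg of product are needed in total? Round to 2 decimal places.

Product per 100 m² = 0.8 / 14% = 5.71429 kg.
Total product = 5.71429 × 2350 / 100 = 134.286 kg.

134.29 kg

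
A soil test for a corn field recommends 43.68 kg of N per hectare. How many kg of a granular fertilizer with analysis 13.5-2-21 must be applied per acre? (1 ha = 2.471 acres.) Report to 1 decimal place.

Product per hectare = 43.68 / 13.5% = 323.556 kg.
Convert to per acre: 323.556 × 0.404694 = 130.941 kg.

130.9 kg of product per acre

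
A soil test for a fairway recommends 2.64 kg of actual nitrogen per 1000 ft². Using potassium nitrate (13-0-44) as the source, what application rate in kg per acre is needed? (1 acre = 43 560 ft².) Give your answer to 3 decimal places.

Product per 1000 ft² = 2.64 / 13% = 20.3077 kg.
Convert to per acre: 20.3077 × 43.56 = 884.6031 kg.

884.603 kg of product per acre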